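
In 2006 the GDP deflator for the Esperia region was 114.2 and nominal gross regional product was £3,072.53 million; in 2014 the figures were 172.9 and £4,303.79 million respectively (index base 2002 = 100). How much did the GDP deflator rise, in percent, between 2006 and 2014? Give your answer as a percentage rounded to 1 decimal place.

Price-level change = 172.9 / 114.2 − 1 = 0.5140.

51.4%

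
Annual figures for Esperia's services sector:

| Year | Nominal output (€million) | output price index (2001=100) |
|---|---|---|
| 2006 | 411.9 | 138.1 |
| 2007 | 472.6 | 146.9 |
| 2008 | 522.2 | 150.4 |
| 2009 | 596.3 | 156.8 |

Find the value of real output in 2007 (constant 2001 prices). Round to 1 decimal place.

Real output 2007 = 472.6 / 1.469 = 321.72.

€321.7 million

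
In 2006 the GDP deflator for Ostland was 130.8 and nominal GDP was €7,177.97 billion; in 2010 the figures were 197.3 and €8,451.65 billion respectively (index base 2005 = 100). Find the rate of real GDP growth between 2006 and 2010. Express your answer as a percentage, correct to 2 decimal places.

Real GDP 2006 = 7177.97 / 1.308 = 5487.74.
Real GDP 2010 = 8451.65 / 1.973 = 4283.65.
Real growth = 4283.65 / 5487.74 − 1 = -0.2194.

-21.94%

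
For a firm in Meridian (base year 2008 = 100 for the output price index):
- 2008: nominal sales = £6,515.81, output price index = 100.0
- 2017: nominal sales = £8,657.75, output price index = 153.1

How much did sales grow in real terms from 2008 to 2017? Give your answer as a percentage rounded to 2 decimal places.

-13.21%

Real sales 2008 = 6515.81 / 1.000 = 6515.81.
Real sales 2017 = 8657.75 / 1.531 = 5654.96.
Real growth = 5654.96 / 6515.81 − 1 = -0.1321.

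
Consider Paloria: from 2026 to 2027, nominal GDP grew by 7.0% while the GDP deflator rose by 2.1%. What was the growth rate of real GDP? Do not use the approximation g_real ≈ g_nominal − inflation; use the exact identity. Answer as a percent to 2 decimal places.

4.80%

(1 + g_nom) = (1 + g_real)(1 + π), so g_real = 1.0700 / 1.0210 − 1 = 0.04799.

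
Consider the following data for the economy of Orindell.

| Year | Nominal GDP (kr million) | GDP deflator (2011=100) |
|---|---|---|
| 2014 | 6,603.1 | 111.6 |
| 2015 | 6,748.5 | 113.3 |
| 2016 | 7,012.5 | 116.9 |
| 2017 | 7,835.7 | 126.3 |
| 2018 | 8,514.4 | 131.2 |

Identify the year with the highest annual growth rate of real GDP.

2015: real = 6748.5/1.133 = 5956.31; growth vs 2014 (5916.76) = 0.67%.
2016: real = 7012.5/1.169 = 5998.72; growth vs 2015 (5956.31) = 0.71%.
2017: real = 7835.7/1.263 = 6204.04; growth vs 2016 (5998.72) = 3.42%.
2018: real = 8514.4/1.312 = 6489.63; growth vs 2017 (6204.04) = 4.60%.

2018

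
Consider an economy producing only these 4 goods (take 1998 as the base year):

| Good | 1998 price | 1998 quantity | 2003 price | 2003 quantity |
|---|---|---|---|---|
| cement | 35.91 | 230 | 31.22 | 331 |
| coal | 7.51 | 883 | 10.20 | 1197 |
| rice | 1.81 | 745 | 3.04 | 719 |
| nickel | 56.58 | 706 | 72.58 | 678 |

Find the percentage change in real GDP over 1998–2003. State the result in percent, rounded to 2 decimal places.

Real GDP 1998 = Nominal GDP 1998 = 35.91·230 + 7.51·883 + 1.81·745 + 56.58·706 = 56184.56.
Real GDP 2003 (at 1998 prices) = 35.91·331 + 7.51·1197 + 1.81·719 + 56.58·678 = 60538.31.
Real growth = 60538.31/56184.56 − 1 = 0.0775.

7.75%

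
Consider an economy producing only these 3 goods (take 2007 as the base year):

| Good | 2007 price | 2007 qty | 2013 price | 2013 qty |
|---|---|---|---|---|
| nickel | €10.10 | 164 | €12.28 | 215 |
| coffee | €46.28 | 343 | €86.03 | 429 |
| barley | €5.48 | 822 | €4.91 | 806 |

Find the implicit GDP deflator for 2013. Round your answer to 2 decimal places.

164.53

Nominal GDP 2013 = 12.28·215 + 86.03·429 + 4.91·806 = 43504.53.
Real GDP 2013 (at 2007 prices) = 10.10·215 + 46.28·429 + 5.48·806 = 26442.50.
Deflator = Nominal/Real × 100 = 43504.53/26442.50 × 100 = 164.525.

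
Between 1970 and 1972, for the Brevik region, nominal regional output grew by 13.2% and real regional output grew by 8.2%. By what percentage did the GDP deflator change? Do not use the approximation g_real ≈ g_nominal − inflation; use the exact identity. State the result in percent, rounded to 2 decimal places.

(1 + g_nom) = (1 + g_real)(1 + π), so π = 1.1320 / 1.0820 − 1 = 0.04621.

4.62%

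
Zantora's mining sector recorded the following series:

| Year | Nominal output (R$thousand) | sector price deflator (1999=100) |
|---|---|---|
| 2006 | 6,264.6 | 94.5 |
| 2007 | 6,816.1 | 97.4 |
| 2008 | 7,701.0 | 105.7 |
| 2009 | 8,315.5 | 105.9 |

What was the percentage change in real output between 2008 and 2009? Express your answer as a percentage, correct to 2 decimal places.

Real output 2008 = 7701.0/1.057 = 7285.71.
Real output 2009 = 8315.5/1.059 = 7852.22.
Change = 7852.22/7285.71 − 1 = 0.0778.

7.78%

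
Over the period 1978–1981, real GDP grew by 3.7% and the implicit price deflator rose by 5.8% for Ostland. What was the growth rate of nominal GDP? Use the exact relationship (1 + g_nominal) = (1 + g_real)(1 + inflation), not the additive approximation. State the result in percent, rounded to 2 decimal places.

(1 + g_nom) = (1 + g_real)(1 + π) = 1.0370 × 1.0580 = 1.09715.

9.71%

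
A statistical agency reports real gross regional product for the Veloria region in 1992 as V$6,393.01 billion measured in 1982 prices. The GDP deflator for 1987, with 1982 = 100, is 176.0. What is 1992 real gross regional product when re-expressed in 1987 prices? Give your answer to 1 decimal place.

Real gross regional product in 1987 prices = Real gross regional product in 1982 prices × (P_1987/P_1982) = 6393.01 × 1.760 = 11251.70.

V$11,251.7 billion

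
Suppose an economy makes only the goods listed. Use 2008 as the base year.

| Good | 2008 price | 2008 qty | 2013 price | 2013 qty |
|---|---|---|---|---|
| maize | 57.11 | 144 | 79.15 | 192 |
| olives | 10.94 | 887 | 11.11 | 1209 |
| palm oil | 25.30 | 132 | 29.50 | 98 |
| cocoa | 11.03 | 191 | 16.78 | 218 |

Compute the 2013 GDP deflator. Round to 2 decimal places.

120.99

Nominal GDP 2013 = 79.15·192 + 11.11·1209 + 29.50·98 + 16.78·218 = 35177.83.
Real GDP 2013 (at 2008 prices) = 57.11·192 + 10.94·1209 + 25.30·98 + 11.03·218 = 29075.52.
Deflator = Nominal/Real × 100 = 35177.83/29075.52 × 100 = 120.988.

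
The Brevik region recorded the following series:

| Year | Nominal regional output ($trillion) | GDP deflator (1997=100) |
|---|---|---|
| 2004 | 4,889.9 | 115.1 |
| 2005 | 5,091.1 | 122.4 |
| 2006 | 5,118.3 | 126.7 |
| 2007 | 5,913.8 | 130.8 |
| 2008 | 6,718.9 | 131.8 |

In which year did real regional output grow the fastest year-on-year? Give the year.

2008

2005: real = 5091.1/1.224 = 4159.40; growth vs 2004 (4248.39) = -2.09%.
2006: real = 5118.3/1.267 = 4039.70; growth vs 2005 (4159.40) = -2.88%.
2007: real = 5913.8/1.308 = 4521.25; growth vs 2006 (4039.70) = 11.92%.
2008: real = 6718.9/1.318 = 5097.80; growth vs 2007 (4521.25) = 12.75%.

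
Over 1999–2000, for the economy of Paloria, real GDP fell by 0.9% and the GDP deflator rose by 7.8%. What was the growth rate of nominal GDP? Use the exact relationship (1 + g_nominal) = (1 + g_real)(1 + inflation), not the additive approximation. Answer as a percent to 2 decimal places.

(1 + g_nom) = (1 + g_real)(1 + π) = 0.9910 × 1.0780 = 1.06830.

6.83%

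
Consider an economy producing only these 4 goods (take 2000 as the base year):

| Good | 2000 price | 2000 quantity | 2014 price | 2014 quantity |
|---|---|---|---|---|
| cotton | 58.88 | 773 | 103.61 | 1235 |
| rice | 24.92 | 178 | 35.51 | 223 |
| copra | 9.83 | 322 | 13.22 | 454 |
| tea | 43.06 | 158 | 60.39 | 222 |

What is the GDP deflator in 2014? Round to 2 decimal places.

Nominal GDP 2014 = 103.61·1235 + 35.51·223 + 13.22·454 + 60.39·222 = 155285.54.
Real GDP 2014 (at 2000 prices) = 58.88·1235 + 24.92·223 + 9.83·454 + 43.06·222 = 92296.10.
Deflator = Nominal/Real × 100 = 155285.54/92296.10 × 100 = 168.247.

168.25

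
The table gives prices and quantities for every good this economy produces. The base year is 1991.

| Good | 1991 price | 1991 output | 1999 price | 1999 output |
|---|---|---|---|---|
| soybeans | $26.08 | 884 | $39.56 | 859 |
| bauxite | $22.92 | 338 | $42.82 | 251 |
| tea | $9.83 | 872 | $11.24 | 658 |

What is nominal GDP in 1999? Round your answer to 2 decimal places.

$52125.78

Nominal GDP 1999 = Σ (p_1999 × q_1999) = 39.56·859 + 42.82·251 + 11.24·658 = 52125.78.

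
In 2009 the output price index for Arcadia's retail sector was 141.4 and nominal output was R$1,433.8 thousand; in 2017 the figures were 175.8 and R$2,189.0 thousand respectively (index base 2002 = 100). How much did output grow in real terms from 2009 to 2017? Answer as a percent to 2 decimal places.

Deflate each year: 2009 → 1433.8/1.414 = 1014.00; 2017 → 2189.0/1.758 = 1245.16.
So real output changed by 1245.16/1014.00 − 1 = 0.2280, i.e. 22.80%.

22.80%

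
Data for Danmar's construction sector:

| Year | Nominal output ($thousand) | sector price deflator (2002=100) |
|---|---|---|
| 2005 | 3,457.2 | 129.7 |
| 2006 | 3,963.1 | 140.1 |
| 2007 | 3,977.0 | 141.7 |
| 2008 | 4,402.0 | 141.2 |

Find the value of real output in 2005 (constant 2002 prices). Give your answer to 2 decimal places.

$2,665.54 thousand

Real output 2005 = 3457.2 / 1.297 = 2665.54.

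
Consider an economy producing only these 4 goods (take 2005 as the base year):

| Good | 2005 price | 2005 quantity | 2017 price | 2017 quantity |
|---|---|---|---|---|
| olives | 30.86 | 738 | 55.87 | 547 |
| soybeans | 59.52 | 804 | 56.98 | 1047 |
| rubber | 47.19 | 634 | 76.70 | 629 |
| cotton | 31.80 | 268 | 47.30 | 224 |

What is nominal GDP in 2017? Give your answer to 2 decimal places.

149058.45

Nominal GDP 2017 = Σ (p_2017 × q_2017) = 55.87·547 + 56.98·1047 + 76.70·629 + 47.30·224 = 149058.45.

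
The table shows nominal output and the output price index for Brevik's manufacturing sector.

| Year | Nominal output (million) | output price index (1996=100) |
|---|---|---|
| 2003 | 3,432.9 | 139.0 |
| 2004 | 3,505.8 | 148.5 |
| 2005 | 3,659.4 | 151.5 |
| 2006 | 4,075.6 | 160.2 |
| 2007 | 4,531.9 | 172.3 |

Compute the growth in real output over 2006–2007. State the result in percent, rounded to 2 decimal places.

3.39%

Real output 2006 = 4075.6/1.602 = 2544.07.
Real output 2007 = 4531.9/1.723 = 2630.24.
Change = 2630.24/2544.07 − 1 = 0.0339.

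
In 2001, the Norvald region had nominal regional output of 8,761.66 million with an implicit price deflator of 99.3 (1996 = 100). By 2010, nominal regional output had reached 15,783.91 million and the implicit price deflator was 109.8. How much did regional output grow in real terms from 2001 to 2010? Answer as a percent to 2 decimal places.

Deflate each year: 2001 → 8761.66/0.993 = 8823.42; 2010 → 15783.91/1.098 = 14375.15.
So real regional output changed by 14375.15/8823.42 − 1 = 0.6292, i.e. 62.92%.

62.92%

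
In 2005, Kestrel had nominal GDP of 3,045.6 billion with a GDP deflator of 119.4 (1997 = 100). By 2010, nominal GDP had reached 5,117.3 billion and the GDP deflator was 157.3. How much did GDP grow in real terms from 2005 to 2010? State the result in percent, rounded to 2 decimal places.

Real GDP 2005 = 3045.6 / 1.194 = 2550.75.
Real GDP 2010 = 5117.3 / 1.573 = 3253.21.
Real growth = 3253.21 / 2550.75 − 1 = 0.2754.

27.54%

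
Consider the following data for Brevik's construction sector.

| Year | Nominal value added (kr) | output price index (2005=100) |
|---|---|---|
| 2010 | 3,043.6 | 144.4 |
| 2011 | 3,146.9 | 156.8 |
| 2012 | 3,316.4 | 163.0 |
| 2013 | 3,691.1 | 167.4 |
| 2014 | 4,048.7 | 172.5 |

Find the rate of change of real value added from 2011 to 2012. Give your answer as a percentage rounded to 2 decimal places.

1.38%

Real value added 2011 = 3146.9/1.568 = 2006.95.
Real value added 2012 = 3316.4/1.630 = 2034.60.
Change = 2034.60/2006.95 − 1 = 0.0138.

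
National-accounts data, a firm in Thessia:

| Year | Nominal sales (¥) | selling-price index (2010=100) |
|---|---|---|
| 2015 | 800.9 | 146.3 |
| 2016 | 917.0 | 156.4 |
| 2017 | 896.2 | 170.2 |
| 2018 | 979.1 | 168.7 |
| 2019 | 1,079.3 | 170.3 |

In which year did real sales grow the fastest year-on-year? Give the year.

2016: real = 917.0/1.564 = 586.32; growth vs 2015 (547.44) = 7.10%.
2017: real = 896.2/1.702 = 526.56; growth vs 2016 (586.32) = -10.19%.
2018: real = 979.1/1.687 = 580.38; growth vs 2017 (526.56) = 10.22%.
2019: real = 1079.3/1.703 = 633.76; growth vs 2018 (580.38) = 9.20%.

2018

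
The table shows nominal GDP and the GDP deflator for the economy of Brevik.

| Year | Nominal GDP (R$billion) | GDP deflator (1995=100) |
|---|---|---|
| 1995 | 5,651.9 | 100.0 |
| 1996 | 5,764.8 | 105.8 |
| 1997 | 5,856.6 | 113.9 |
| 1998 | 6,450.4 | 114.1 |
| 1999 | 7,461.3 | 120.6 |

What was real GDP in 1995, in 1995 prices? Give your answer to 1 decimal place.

Real GDP 1995 = 5651.9 / 1.000 = 5651.90.

R$5,651.9 billion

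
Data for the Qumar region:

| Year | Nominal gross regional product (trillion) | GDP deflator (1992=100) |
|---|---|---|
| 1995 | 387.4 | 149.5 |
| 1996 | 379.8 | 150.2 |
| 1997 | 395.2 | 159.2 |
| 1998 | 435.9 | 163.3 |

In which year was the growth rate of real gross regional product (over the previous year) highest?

1998

1996: real = 379.8/1.502 = 252.86; growth vs 1995 (259.13) = -2.42%.
1997: real = 395.2/1.592 = 248.24; growth vs 1996 (252.86) = -1.83%.
1998: real = 435.9/1.633 = 266.93; growth vs 1997 (248.24) = 7.53%.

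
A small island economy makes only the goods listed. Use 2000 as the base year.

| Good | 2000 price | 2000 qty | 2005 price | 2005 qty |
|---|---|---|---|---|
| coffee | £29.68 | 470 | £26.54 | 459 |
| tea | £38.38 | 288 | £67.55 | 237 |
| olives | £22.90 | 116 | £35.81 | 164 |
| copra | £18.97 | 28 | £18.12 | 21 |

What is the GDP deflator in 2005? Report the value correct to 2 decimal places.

Nominal GDP 2005 = 26.54·459 + 67.55·237 + 35.81·164 + 18.12·21 = 34444.57.
Real GDP 2005 (at 2000 prices) = 29.68·459 + 38.38·237 + 22.90·164 + 18.97·21 = 26873.15.
Deflator = Nominal/Real × 100 = 34444.57/26873.15 × 100 = 128.175.

128.17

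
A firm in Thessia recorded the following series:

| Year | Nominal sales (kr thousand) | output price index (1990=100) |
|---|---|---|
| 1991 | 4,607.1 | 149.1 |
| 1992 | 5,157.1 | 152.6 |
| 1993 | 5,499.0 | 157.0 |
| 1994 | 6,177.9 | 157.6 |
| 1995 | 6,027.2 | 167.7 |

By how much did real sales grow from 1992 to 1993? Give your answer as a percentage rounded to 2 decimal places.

3.64%

Real sales 1992 = 5157.1/1.526 = 3379.49.
Real sales 1993 = 5499.0/1.570 = 3502.55.
Change = 3502.55/3379.49 − 1 = 0.0364.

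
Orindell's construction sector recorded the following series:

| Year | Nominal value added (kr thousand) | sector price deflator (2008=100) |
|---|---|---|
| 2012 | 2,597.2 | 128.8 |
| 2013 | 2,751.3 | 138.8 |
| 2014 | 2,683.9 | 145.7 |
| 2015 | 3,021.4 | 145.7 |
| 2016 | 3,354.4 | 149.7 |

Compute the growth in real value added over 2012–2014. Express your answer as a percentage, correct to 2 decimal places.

-8.65%

Real value added 2012 = 2597.2/1.288 = 2016.46.
Real value added 2014 = 2683.9/1.457 = 1842.07.
Change = 1842.07/2016.46 − 1 = -0.0865.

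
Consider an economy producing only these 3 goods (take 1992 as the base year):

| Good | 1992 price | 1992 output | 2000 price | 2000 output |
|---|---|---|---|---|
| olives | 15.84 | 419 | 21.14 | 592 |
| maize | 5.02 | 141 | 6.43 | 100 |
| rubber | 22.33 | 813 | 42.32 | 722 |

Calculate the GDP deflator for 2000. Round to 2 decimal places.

168.12

Nominal GDP 2000 = 21.14·592 + 6.43·100 + 42.32·722 = 43712.92.
Real GDP 2000 (at 1992 prices) = 15.84·592 + 5.02·100 + 22.33·722 = 26001.54.
Deflator = Nominal/Real × 100 = 43712.92/26001.54 × 100 = 168.117.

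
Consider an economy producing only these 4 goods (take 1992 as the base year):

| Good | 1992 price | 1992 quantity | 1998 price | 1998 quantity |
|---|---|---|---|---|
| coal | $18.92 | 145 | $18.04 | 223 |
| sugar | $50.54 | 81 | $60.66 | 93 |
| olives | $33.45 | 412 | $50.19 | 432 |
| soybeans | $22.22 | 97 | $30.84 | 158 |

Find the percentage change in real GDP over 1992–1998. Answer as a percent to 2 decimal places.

Real GDP 1992 = Nominal GDP 1992 = 18.92·145 + 50.54·81 + 33.45·412 + 22.22·97 = 22773.88.
Real GDP 1998 (at 1992 prices) = 18.92·223 + 50.54·93 + 33.45·432 + 22.22·158 = 26880.54.
Real growth = 26880.54/22773.88 − 1 = 0.1803.

18.03%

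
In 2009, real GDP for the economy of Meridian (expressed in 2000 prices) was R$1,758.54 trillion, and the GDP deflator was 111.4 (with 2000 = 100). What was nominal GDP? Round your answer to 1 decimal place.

Nominal GDP = Real × (GDP deflator/100) = 1758.54 × 1.114 = 1959.01.

R$1,959.0 trillion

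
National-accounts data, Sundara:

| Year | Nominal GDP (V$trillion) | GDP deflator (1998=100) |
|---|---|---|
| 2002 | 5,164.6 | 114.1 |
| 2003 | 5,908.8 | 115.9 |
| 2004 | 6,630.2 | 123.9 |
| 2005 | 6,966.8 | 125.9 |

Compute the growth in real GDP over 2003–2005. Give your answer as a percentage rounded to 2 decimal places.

8.54%

Real GDP 2003 = 5908.8/1.159 = 5098.19.
Real GDP 2005 = 6966.8/1.259 = 5533.60.
Change = 5533.60/5098.19 − 1 = 0.0854.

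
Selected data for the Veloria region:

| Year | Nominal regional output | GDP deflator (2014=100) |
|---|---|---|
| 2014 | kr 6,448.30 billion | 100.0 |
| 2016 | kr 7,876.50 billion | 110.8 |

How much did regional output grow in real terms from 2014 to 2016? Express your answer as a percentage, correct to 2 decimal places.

Deflate each year: 2014 → 6448.30/1.000 = 6448.30; 2016 → 7876.50/1.108 = 7108.75.
So real regional output changed by 7108.75/6448.30 − 1 = 0.1024, i.e. 10.24%.

10.24%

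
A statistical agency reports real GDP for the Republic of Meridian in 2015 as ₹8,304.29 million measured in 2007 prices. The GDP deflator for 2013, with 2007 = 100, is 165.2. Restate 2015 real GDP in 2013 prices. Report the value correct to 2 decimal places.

Real GDP in 2013 prices = Real GDP in 2007 prices × (P_2013/P_2007) = 8304.29 × 1.652 = 13718.69.

₹13,718.69 million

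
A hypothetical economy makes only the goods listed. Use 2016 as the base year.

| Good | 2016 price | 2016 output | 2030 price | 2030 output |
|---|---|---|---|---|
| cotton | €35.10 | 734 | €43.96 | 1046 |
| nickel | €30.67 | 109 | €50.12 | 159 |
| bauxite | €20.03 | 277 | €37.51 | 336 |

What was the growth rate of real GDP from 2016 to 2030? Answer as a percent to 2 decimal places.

Real GDP 2016 = Nominal GDP 2016 = 35.10·734 + 30.67·109 + 20.03·277 = 34654.74.
Real GDP 2030 (at 2016 prices) = 35.10·1046 + 30.67·159 + 20.03·336 = 48321.21.
Real growth = 48321.21/34654.74 − 1 = 0.3944.

39.44%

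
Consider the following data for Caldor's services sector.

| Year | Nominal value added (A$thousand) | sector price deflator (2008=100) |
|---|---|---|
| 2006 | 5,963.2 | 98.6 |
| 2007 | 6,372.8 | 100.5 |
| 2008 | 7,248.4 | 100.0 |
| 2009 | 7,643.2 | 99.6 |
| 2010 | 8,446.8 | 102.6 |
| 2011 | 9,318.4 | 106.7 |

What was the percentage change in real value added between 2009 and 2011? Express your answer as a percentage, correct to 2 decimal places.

Real value added 2009 = 7643.2/0.996 = 7673.90.
Real value added 2011 = 9318.4/1.067 = 8733.27.
Change = 8733.27/7673.90 − 1 = 0.1380.

13.80%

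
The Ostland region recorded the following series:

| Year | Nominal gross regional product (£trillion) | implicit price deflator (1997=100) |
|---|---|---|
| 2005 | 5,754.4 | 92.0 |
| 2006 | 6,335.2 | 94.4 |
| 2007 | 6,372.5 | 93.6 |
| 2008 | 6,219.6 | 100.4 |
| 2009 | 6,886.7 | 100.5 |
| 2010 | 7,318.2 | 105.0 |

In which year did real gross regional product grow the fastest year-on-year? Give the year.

2006: real = 6335.2/0.944 = 6711.02; growth vs 2005 (6254.78) = 7.29%.
2007: real = 6372.5/0.936 = 6808.23; growth vs 2006 (6711.02) = 1.45%.
2008: real = 6219.6/1.004 = 6194.82; growth vs 2007 (6808.23) = -9.01%.
2009: real = 6886.7/1.005 = 6852.44; growth vs 2008 (6194.82) = 10.62%.
2010: real = 7318.2/1.050 = 6969.71; growth vs 2009 (6852.44) = 1.71%.

2009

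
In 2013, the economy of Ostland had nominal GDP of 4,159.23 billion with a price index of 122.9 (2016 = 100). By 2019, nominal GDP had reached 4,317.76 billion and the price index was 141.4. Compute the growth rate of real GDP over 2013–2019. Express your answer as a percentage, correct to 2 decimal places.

-9.77%

Real GDP 2013 = 4159.23 / 1.229 = 3384.24.
Real GDP 2019 = 4317.76 / 1.414 = 3053.58.
Real growth = 3053.58 / 3384.24 − 1 = -0.0977.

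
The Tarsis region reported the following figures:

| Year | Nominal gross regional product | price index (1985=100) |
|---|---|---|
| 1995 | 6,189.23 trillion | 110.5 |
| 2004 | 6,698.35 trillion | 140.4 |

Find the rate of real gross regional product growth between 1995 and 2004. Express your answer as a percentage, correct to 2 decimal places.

Deflate each year: 1995 → 6189.23/1.105 = 5601.11; 2004 → 6698.35/1.404 = 4770.90.
So real gross regional product changed by 4770.90/5601.11 − 1 = -0.1482, i.e. -14.82%.

-14.82%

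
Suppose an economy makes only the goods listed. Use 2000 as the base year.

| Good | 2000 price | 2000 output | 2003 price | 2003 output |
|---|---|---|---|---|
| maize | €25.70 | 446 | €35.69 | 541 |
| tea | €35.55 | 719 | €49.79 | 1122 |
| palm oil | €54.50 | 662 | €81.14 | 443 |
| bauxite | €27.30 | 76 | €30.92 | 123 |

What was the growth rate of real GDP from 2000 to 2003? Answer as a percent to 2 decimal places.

8.14%

Real GDP 2000 = Nominal GDP 2000 = 25.70·446 + 35.55·719 + 54.50·662 + 27.30·76 = 75176.45.
Real GDP 2003 (at 2000 prices) = 25.70·541 + 35.55·1122 + 54.50·443 + 27.30·123 = 81292.20.
Real growth = 81292.20/75176.45 − 1 = 0.0814.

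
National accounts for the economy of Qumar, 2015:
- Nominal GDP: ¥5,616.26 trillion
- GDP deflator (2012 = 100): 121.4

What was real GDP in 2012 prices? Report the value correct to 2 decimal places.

Real GDP = Nominal / (GDP deflator/100) = 5616.26 / 1.214 = 4626.24.

¥4,626.24 trillion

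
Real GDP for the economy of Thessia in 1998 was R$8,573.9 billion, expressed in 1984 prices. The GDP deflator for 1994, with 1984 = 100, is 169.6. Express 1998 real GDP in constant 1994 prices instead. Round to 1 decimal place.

Real GDP in 1994 prices = Real GDP in 1984 prices × (P_1994/P_1984) = 8573.9 × 1.696 = 14541.33.

R$14,541.3 billion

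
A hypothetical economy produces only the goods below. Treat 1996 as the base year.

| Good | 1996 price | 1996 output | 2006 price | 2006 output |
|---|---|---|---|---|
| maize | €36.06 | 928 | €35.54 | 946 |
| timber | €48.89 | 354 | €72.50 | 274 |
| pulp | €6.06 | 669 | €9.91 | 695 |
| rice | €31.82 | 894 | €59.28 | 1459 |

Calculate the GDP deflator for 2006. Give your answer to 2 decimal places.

149.64

Nominal GDP 2006 = 35.54·946 + 72.50·274 + 9.91·695 + 59.28·1459 = 146862.81.
Real GDP 2006 (at 1996 prices) = 36.06·946 + 48.89·274 + 6.06·695 + 31.82·1459 = 98145.70.
Deflator = Nominal/Real × 100 = 146862.81/98145.70 × 100 = 149.638.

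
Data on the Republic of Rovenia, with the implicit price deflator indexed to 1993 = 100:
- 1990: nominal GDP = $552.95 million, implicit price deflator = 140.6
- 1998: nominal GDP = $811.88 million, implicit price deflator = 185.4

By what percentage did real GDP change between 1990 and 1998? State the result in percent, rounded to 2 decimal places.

Real GDP 1990 = 552.95 / 1.406 = 393.28.
Real GDP 1998 = 811.88 / 1.854 = 437.91.
Real growth = 437.91 / 393.28 − 1 = 0.1135.

11.35%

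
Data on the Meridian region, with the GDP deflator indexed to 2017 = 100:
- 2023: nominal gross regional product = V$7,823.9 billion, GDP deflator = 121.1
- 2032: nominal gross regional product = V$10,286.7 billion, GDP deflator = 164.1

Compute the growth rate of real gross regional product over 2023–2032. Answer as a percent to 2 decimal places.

Deflate each year: 2023 → 7823.9/1.211 = 6460.69; 2032 → 10286.7/1.641 = 6268.56.
So real gross regional product changed by 6268.56/6460.69 − 1 = -0.0297, i.e. -2.97%.

-2.97%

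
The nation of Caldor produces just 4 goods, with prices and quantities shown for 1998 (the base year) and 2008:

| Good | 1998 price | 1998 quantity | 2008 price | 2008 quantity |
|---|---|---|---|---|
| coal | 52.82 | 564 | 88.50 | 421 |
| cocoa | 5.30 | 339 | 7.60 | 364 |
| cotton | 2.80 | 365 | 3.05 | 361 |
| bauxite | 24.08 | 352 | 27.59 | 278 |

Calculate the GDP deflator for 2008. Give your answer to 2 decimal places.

153.10

Nominal GDP 2008 = 88.50·421 + 7.60·364 + 3.05·361 + 27.59·278 = 48795.97.
Real GDP 2008 (at 1998 prices) = 52.82·421 + 5.30·364 + 2.80·361 + 24.08·278 = 31871.46.
Deflator = Nominal/Real × 100 = 48795.97/31871.46 × 100 = 153.102.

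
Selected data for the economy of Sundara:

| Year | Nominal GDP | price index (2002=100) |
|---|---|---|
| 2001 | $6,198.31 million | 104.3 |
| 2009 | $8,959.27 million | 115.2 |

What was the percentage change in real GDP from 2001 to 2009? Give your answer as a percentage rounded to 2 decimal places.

Deflate each year: 2001 → 6198.31/1.043 = 5942.77; 2009 → 8959.27/1.152 = 7777.14.
So real GDP changed by 7777.14/5942.77 − 1 = 0.3087, i.e. 30.87%.

30.87%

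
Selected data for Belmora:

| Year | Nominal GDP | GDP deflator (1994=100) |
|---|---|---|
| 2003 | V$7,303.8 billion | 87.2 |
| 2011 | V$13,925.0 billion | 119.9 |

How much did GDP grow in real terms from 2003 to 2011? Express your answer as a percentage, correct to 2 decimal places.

38.66%

Deflate each year: 2003 → 7303.8/0.872 = 8375.92; 2011 → 13925.0/1.199 = 11613.84.
So real GDP changed by 11613.84/8375.92 − 1 = 0.3866, i.e. 38.66%.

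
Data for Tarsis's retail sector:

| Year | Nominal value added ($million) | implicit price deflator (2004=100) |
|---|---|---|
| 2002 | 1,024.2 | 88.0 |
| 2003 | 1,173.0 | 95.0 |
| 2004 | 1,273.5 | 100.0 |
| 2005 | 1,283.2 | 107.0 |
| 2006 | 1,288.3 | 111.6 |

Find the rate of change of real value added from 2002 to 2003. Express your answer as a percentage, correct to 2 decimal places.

6.09%

Real value added 2002 = 1024.2/0.880 = 1163.86.
Real value added 2003 = 1173.0/0.950 = 1234.74.
Change = 1234.74/1163.86 − 1 = 0.0609.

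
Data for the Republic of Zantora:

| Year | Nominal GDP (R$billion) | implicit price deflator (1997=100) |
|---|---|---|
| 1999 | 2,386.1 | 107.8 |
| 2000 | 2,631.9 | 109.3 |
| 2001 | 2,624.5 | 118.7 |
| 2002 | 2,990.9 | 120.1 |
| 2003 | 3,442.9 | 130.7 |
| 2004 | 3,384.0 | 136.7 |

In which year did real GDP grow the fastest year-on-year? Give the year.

2000: real = 2631.9/1.093 = 2407.96; growth vs 1999 (2213.45) = 8.79%.
2001: real = 2624.5/1.187 = 2211.04; growth vs 2000 (2407.96) = -8.18%.
2002: real = 2990.9/1.201 = 2490.34; growth vs 2001 (2211.04) = 12.63%.
2003: real = 3442.9/1.307 = 2634.20; growth vs 2002 (2490.34) = 5.78%.
2004: real = 3384.0/1.367 = 2475.49; growth vs 2003 (2634.20) = -6.02%.

2002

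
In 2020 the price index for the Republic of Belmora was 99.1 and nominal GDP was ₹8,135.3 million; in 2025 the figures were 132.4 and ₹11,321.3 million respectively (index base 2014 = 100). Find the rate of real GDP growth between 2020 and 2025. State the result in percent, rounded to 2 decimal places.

Deflate each year: 2020 → 8135.3/0.991 = 8209.18; 2025 → 11321.3/1.324 = 8550.83.
So real GDP changed by 8550.83/8209.18 − 1 = 0.0416, i.e. 4.16%.

4.16%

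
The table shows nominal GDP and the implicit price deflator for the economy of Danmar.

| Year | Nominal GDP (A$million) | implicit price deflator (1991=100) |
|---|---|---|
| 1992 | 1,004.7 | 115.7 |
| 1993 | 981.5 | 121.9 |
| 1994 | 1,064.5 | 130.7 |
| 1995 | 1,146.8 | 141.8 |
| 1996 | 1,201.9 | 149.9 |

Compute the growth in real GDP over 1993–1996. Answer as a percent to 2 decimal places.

Real GDP 1993 = 981.5/1.219 = 805.17.
Real GDP 1996 = 1201.9/1.499 = 801.80.
Change = 801.80/805.17 − 1 = -0.0042.

-0.42%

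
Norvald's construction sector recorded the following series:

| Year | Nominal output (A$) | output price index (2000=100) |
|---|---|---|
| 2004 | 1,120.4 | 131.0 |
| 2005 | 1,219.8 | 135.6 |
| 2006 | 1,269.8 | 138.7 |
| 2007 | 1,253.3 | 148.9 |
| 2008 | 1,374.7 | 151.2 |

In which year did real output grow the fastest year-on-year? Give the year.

2008

2005: real = 1219.8/1.356 = 899.56; growth vs 2004 (855.27) = 5.18%.
2006: real = 1269.8/1.387 = 915.50; growth vs 2005 (899.56) = 1.77%.
2007: real = 1253.3/1.489 = 841.71; growth vs 2006 (915.50) = -8.06%.
2008: real = 1374.7/1.512 = 909.19; growth vs 2007 (841.71) = 8.02%.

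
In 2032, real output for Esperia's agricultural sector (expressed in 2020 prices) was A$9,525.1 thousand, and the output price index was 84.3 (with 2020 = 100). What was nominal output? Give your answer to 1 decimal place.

Nominal output = Real × (output price index/100) = 9525.1 × 0.843 = 8029.66.

A$8,029.7 thousand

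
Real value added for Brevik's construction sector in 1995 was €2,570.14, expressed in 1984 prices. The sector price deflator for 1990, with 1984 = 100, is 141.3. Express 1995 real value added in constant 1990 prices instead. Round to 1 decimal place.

€3,631.6

Real value added in 1990 prices = Real value added in 1984 prices × (P_1990/P_1984) = 2570.14 × 1.413 = 3631.61.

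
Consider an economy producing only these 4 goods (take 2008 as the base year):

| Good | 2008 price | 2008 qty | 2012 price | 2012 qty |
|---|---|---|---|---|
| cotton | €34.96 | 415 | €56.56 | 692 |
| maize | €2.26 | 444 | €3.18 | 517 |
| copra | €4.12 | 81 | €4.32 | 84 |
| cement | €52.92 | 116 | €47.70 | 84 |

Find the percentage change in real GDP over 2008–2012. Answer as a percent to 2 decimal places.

Real GDP 2008 = Nominal GDP 2008 = 34.96·415 + 2.26·444 + 4.12·81 + 52.92·116 = 21984.28.
Real GDP 2012 (at 2008 prices) = 34.96·692 + 2.26·517 + 4.12·84 + 52.92·84 = 30152.10.
Real growth = 30152.10/21984.28 − 1 = 0.3715.

37.15%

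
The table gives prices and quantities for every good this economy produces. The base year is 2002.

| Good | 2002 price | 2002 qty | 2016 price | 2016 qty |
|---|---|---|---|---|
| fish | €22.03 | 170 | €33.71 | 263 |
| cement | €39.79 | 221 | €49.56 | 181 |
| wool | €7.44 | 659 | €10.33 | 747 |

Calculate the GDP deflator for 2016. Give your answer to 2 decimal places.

137.72

Nominal GDP 2016 = 33.71·263 + 49.56·181 + 10.33·747 = 25552.60.
Real GDP 2016 (at 2002 prices) = 22.03·263 + 39.79·181 + 7.44·747 = 18553.56.
Deflator = Nominal/Real × 100 = 25552.60/18553.56 × 100 = 137.723.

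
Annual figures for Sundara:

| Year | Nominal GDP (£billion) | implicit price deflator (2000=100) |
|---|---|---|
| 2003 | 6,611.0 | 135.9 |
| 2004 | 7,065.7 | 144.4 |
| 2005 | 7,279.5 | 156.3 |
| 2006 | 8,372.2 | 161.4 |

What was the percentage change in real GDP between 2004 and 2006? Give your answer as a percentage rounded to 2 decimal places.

Real GDP 2004 = 7065.7/1.444 = 4893.14.
Real GDP 2006 = 8372.2/1.614 = 5187.24.
Change = 5187.24/4893.14 − 1 = 0.0601.

6.01%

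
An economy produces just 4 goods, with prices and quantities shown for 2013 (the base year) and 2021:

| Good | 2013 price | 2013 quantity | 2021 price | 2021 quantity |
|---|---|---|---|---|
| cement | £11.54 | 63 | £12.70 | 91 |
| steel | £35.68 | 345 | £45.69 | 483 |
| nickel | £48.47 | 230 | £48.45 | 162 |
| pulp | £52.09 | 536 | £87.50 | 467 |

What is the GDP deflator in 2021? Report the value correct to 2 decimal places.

Nominal GDP 2021 = 12.70·91 + 45.69·483 + 48.45·162 + 87.50·467 = 71935.37.
Real GDP 2021 (at 2013 prices) = 11.54·91 + 35.68·483 + 48.47·162 + 52.09·467 = 50461.75.
Deflator = Nominal/Real × 100 = 71935.37/50461.75 × 100 = 142.554.

142.55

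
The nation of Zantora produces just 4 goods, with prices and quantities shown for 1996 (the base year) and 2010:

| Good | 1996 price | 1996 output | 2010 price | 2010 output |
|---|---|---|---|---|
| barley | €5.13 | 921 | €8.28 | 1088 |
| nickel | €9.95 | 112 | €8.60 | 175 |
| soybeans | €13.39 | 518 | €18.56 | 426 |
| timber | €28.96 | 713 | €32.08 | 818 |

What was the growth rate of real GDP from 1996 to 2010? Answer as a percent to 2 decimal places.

Real GDP 1996 = Nominal GDP 1996 = 5.13·921 + 9.95·112 + 13.39·518 + 28.96·713 = 33423.63.
Real GDP 2010 (at 1996 prices) = 5.13·1088 + 9.95·175 + 13.39·426 + 28.96·818 = 36716.11.
Real growth = 36716.11/33423.63 − 1 = 0.0985.

9.85%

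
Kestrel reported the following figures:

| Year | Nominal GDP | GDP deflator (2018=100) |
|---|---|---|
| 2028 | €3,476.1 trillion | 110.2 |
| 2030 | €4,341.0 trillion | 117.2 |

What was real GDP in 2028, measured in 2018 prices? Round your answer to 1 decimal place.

€3,154.4 trillion

Real GDP = Nominal / (GDP deflator/100) = 3476.1 / 1.102 = 3154.36.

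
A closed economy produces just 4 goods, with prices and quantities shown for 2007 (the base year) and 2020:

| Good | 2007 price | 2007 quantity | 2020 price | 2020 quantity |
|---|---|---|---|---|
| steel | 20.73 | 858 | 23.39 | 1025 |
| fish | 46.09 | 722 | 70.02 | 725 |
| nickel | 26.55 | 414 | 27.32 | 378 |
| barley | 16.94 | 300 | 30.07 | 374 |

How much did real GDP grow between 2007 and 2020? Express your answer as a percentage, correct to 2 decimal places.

Real GDP 2007 = Nominal GDP 2007 = 20.73·858 + 46.09·722 + 26.55·414 + 16.94·300 = 67137.02.
Real GDP 2020 (at 2007 prices) = 20.73·1025 + 46.09·725 + 26.55·378 + 16.94·374 = 71034.96.
Real growth = 71034.96/67137.02 − 1 = 0.0581.

5.81%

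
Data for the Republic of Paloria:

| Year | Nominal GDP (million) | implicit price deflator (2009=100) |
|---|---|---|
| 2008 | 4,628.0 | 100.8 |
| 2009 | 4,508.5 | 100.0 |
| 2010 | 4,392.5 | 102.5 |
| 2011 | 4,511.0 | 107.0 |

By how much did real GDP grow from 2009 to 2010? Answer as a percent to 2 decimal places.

-4.95%

Real GDP 2009 = 4508.5/1.000 = 4508.50.
Real GDP 2010 = 4392.5/1.025 = 4285.37.
Change = 4285.37/4508.50 − 1 = -0.0495.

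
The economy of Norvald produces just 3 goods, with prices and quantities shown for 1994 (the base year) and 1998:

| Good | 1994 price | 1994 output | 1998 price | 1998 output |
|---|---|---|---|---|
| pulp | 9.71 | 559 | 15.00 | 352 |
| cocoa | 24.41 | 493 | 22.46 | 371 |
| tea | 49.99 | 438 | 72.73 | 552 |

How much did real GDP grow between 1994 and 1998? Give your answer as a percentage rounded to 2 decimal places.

1.81%

Real GDP 1994 = Nominal GDP 1994 = 9.71·559 + 24.41·493 + 49.99·438 = 39357.64.
Real GDP 1998 (at 1994 prices) = 9.71·352 + 24.41·371 + 49.99·552 = 40068.51.
Real growth = 40068.51/39357.64 − 1 = 0.0181.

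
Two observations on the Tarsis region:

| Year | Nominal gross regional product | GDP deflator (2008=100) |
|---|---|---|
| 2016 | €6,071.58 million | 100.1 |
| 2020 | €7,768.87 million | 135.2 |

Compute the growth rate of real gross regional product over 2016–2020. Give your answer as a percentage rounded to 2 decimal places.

-5.26%

Deflate each year: 2016 → 6071.58/1.001 = 6065.51; 2020 → 7768.87/1.352 = 5746.21.
So real gross regional product changed by 5746.21/6065.51 − 1 = -0.0526, i.e. -5.26%.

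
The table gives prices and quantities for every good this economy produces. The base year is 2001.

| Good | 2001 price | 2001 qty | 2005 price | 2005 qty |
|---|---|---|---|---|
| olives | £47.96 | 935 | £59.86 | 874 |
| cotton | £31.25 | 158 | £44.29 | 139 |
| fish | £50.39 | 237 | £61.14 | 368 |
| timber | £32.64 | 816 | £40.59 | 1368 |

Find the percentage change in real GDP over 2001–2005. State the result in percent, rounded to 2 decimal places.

23.88%

Real GDP 2001 = Nominal GDP 2001 = 47.96·935 + 31.25·158 + 50.39·237 + 32.64·816 = 88356.77.
Real GDP 2005 (at 2001 prices) = 47.96·874 + 31.25·139 + 50.39·368 + 32.64·1368 = 109455.83.
Real growth = 109455.83/88356.77 − 1 = 0.2388.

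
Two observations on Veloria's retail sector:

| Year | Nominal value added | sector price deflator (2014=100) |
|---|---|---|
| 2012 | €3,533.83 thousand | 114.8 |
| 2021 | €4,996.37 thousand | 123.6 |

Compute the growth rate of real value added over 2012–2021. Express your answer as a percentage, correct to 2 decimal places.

31.32%

Deflate each year: 2012 → 3533.83/1.148 = 3078.25; 2021 → 4996.37/1.236 = 4042.37.
So real value added changed by 4042.37/3078.25 − 1 = 0.3132, i.e. 31.32%.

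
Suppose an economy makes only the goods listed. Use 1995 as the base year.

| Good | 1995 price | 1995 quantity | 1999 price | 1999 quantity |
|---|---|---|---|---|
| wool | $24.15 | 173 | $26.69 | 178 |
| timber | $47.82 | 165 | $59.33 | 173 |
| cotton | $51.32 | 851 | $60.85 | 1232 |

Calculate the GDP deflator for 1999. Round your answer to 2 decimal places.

118.71

Nominal GDP 1999 = 26.69·178 + 59.33·173 + 60.85·1232 = 89982.11.
Real GDP 1999 (at 1995 prices) = 24.15·178 + 47.82·173 + 51.32·1232 = 75797.80.
Deflator = Nominal/Real × 100 = 89982.11/75797.80 × 100 = 118.713.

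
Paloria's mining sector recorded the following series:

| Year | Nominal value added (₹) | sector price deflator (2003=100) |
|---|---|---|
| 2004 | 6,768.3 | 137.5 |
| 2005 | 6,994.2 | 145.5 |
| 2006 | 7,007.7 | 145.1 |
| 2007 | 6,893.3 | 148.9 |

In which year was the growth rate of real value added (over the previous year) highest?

2006

2005: real = 6994.2/1.455 = 4807.01; growth vs 2004 (4922.40) = -2.34%.
2006: real = 7007.7/1.451 = 4829.57; growth vs 2005 (4807.01) = 0.47%.
2007: real = 6893.3/1.489 = 4629.48; growth vs 2006 (4829.57) = -4.14%.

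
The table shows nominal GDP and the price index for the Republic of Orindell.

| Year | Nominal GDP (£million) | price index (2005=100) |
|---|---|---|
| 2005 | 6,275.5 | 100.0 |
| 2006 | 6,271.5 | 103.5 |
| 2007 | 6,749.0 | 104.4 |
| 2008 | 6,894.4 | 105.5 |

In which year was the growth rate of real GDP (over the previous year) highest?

2007

2006: real = 6271.5/1.035 = 6059.42; growth vs 2005 (6275.50) = -3.44%.
2007: real = 6749.0/1.044 = 6464.56; growth vs 2006 (6059.42) = 6.69%.
2008: real = 6894.4/1.055 = 6534.98; growth vs 2007 (6464.56) = 1.09%.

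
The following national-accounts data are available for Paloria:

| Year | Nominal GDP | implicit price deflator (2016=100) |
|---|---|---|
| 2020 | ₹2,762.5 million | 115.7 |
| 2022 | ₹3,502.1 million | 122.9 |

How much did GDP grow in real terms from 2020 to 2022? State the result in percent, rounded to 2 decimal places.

19.35%

Deflate each year: 2020 → 2762.5/1.157 = 2387.64; 2022 → 3502.1/1.229 = 2849.55.
So real GDP changed by 2849.55/2387.64 − 1 = 0.1935, i.e. 19.35%.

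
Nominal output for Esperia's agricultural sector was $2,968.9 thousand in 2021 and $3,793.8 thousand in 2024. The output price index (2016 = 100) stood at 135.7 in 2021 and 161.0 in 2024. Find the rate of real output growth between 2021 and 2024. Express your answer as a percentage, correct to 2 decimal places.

7.70%

Real output 2021 = 2968.9 / 1.357 = 2187.84.
Real output 2024 = 3793.8 / 1.610 = 2356.40.
Real growth = 2356.40 / 2187.84 − 1 = 0.0770.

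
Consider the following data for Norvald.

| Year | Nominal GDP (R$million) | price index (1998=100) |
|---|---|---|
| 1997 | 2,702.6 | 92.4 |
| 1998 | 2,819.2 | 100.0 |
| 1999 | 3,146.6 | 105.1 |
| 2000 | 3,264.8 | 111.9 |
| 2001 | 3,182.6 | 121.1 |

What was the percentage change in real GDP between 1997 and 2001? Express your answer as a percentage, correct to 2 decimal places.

-10.15%

Real GDP 1997 = 2702.6/0.924 = 2924.89.
Real GDP 2001 = 3182.6/1.211 = 2628.08.
Change = 2628.08/2924.89 − 1 = -0.1015.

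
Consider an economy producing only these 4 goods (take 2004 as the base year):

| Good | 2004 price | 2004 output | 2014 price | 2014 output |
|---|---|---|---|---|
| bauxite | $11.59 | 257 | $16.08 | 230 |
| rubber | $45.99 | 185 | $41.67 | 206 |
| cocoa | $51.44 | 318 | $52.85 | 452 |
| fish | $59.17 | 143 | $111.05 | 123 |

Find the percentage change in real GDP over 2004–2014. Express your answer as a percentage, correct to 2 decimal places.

17.52%

Real GDP 2004 = Nominal GDP 2004 = 11.59·257 + 45.99·185 + 51.44·318 + 59.17·143 = 36306.01.
Real GDP 2014 (at 2004 prices) = 11.59·230 + 45.99·206 + 51.44·452 + 59.17·123 = 42668.43.
Real growth = 42668.43/36306.01 − 1 = 0.1752.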